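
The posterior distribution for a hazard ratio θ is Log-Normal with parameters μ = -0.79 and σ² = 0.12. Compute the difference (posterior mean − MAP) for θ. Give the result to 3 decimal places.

Mode = exp(μ − σ²) = exp(-0.91) = 0.403.
Mean = exp(μ + σ²/2) = exp(-0.730) = 0.482.
Difference = 0.482 − 0.403 = 0.079.
The mean is pulled above the mode by the posterior's right skew.

0.079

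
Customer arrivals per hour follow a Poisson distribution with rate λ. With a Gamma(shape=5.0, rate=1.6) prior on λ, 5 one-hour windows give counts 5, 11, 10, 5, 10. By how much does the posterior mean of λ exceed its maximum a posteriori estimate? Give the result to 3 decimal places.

0.152

Σ counts = 41. Posterior: Gamma(shape = 5.0+41 = 46.0, rate = 1.6+5 = 6.6).
Mode = (α−1)/β = 45.0/6.6 = 6.818.
Mean = α/β = 46.0/6.6 = 6.970.
Difference = 6.970 − 6.818 = 0.152.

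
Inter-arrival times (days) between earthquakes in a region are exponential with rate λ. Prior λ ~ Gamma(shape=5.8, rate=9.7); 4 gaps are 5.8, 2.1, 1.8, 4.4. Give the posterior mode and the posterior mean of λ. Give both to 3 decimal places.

MAP = 0.370; posterior mean = 0.412

Σ times = 14.1. Posterior: Gamma(shape = 5.8+4 = 9.8, rate = 9.7+14.1 = 23.8).
Mode = (α−1)/β = 8.8/23.8 = 0.370.
Mean = α/β = 9.8/23.8 = 0.412.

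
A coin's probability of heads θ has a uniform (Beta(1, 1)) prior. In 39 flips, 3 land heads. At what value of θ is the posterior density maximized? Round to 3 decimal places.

Posterior: Beta(1+3, 1+36) = Beta(4, 37).
Mode = (4−1)/(4+37−2) = 3/39 = 0.077.
With a flat prior the MAP equals the MLE, 3/39.
Mean = 4/(4+37) = 4/41 = 0.098.
This is the posterior mode — the MAP estimate.

0.077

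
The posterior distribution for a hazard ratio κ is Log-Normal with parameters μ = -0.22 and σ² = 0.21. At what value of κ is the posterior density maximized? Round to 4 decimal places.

0.6505

Mode = exp(μ − σ²) = exp(-0.43) = 0.6505.
Mean = exp(μ + σ²/2) = exp(-0.115) = 0.8914.
This is the posterior mode — the MAP estimate.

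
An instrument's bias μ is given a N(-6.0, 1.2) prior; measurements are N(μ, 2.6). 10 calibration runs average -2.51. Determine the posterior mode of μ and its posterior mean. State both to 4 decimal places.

μ_MAP = -3.1315, E[μ|data] = -3.1315

Posterior for μ is Normal. Precision-weighted mean: (1/1.2·-6.0 + 10/2.6·-2.51) / (1/1.2 + 10/2.6) = -3.1315.
A Normal posterior is symmetric, so mode = mean.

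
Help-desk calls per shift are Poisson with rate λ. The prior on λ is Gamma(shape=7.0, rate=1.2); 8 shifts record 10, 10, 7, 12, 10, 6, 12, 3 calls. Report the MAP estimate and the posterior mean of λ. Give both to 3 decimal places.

λ_MAP = 8.261, E[λ|data] = 8.370

Σ counts = 70. Posterior: Gamma(shape = 7.0+70 = 77.0, rate = 1.2+8 = 9.2).
Mode = (α−1)/β = 76.0/9.2 = 8.261.
Mean = α/β = 77.0/9.2 = 8.370.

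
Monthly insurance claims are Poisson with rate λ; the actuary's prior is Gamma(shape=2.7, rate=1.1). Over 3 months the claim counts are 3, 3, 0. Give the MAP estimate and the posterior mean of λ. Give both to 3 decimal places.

Σ counts = 6. Posterior: Gamma(shape = 2.7+6 = 8.7, rate = 1.1+3 = 4.1).
Mode = (α−1)/β = 7.7/4.1 = 1.878.
Mean = α/β = 8.7/4.1 = 2.122.
The mean is pulled above the mode by the posterior's right skew.

MAP estimate = 1.878, posterior mean = 2.122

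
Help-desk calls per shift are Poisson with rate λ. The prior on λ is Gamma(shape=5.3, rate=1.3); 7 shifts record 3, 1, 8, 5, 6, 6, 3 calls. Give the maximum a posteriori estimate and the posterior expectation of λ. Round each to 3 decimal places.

Σ counts = 32. Posterior: Gamma(shape = 5.3+32 = 37.3, rate = 1.3+7 = 8.3).
Mode = (α−1)/β = 36.3/8.3 = 4.373.
Mean = α/β = 37.3/8.3 = 4.494.

maximum a posteriori estimate = 4.373, posterior expectation = 4.494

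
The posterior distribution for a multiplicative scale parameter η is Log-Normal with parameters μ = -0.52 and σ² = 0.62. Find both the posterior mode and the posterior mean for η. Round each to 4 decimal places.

η_MAP = 0.3198, E[η|data] = 0.8106

Mode = exp(μ − σ²) = exp(-1.14) = 0.3198.
Mean = exp(μ + σ²/2) = exp(-0.210) = 0.8106.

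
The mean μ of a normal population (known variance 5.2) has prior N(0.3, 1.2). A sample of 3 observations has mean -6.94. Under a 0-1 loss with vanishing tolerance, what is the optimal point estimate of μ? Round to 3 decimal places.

Posterior for μ is Normal. Precision-weighted mean: (1/1.2·0.3 + 3/5.2·-6.94) / (1/1.2 + 3/5.2) = -2.662.
A Normal posterior is symmetric, so mode = mean.
This is the posterior mode — the MAP estimate.

-2.662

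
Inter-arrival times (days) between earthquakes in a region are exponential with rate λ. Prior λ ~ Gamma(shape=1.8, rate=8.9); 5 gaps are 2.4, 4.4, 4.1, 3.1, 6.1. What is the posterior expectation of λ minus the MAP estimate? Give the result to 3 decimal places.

0.034

Σ times = 20.1. Posterior: Gamma(shape = 1.8+5 = 6.8, rate = 8.9+20.1 = 29.0).
Mode = (α−1)/β = 5.8/29.0 = 0.200.
Mean = α/β = 6.8/29.0 = 0.234.
Difference = 0.234 − 0.200 = 0.034.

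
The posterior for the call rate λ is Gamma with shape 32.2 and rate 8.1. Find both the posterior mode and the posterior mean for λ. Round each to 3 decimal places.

Mode = (α−1)/β = 31.2/8.1 = 3.852.
Mean = α/β = 32.2/8.1 = 3.975.

λ_MAP = 3.852, E[λ|data] = 3.975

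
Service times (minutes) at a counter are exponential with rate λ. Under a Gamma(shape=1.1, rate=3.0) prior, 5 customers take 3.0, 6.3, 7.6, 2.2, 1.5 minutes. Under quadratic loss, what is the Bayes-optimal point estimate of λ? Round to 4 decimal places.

Σ times = 20.6. Posterior: Gamma(shape = 1.1+5 = 6.1, rate = 3.0+20.6 = 23.6).
Mode = (α−1)/β = 5.1/23.6 = 0.2161.
Mean = α/β = 6.1/23.6 = 0.2585.
Quadratic loss ⇒ the optimal estimator is the posterior mean.

0.2585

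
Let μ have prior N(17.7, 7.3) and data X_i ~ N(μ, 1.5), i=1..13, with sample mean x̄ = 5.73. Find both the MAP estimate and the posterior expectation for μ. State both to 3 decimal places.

Posterior for μ is Normal. Precision-weighted mean: (1/7.3·17.7 + 13/1.5·5.73) / (1/7.3 + 13/1.5) = 5.916.
A Normal posterior is symmetric, so mode = mean.

MAP: 5.916. Posterior mean: 5.916.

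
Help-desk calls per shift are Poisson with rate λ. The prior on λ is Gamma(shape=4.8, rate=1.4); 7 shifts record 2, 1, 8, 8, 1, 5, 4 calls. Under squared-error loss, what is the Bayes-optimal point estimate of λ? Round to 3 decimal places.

4.024

Σ counts = 29. Posterior: Gamma(shape = 4.8+29 = 33.8, rate = 1.4+7 = 8.4).
Mode = (α−1)/β = 32.8/8.4 = 3.905.
Mean = α/β = 33.8/8.4 = 4.024.
Squared-error loss ⇒ the optimal estimator is the posterior mean.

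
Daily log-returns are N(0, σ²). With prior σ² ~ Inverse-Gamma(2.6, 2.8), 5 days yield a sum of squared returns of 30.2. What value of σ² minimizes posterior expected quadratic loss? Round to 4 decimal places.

Posterior: Inverse-Gamma(shape = 2.6+5/2 = 5.1, scale = 2.8+30.2/2 = 17.9).
Mode = β/(α+1) = 17.9/6.1 = 2.9344.
Mean = β/(α−1) = 17.9/4.1 = 4.3659.
Quadratic loss ⇒ the optimal estimator is the posterior mean.

4.3659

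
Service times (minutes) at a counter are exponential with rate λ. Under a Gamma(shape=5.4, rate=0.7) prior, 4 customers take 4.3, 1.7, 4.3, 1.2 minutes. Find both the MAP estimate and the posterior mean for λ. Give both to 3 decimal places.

Σ times = 11.5. Posterior: Gamma(shape = 5.4+4 = 9.4, rate = 0.7+11.5 = 12.2).
Mode = (α−1)/β = 8.4/12.2 = 0.689.
Mean = α/β = 9.4/12.2 = 0.770.

MAP: 0.689. Posterior mean: 0.770.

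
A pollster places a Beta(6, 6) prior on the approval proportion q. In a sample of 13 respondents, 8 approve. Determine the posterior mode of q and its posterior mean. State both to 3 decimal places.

q_MAP = 0.565, E[q|data] = 0.560

Posterior: Beta(6+8, 6+5) = Beta(14, 11).
Mode = (14−1)/(14+11−2) = 13/23 = 0.565.
Mean = 14/(14+11) = 14/25 = 0.560.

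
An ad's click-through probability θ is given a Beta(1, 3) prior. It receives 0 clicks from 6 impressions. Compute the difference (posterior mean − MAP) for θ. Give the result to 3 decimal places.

Posterior: Beta(1+0, 3+6) = Beta(1, 9).
Since α = 1 ≤ 1 and β > 1, the Beta density is monotone decreasing on [0,1]; the mode is at 0.
Mean = 1/(1+9) = 0.100.
Difference = 0.100 − 0.000 = 0.100.

0.100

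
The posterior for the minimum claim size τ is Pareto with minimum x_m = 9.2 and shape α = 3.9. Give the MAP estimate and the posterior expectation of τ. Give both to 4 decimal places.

MAP = 9.2000; posterior mean = 12.3724

The Pareto density is strictly decreasing on [x_m, ∞), so the mode is x_m = 9.2000.
Mean = α·x_m/(α−1) = 3.9·9.2/2.9 = 12.3724.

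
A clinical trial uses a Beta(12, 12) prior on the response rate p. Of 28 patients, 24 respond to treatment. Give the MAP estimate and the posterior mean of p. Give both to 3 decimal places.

MAP = 0.700, posterior mean = 0.692

Posterior: Beta(12+24, 12+4) = Beta(36, 16).
Mode = (36−1)/(36+16−2) = 35/50 = 0.700.
Mean = 36/(36+16) = 36/52 = 0.692.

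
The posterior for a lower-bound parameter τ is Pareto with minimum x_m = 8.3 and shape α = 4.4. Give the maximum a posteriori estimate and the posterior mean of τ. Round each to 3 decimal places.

MAP = 8.300, posterior mean = 10.741

The Pareto density is strictly decreasing on [x_m, ∞), so the mode is x_m = 8.300.
Mean = α·x_m/(α−1) = 4.4·8.3/3.4 = 10.741.
The posterior is right-skewed, so the mean exceeds the mode.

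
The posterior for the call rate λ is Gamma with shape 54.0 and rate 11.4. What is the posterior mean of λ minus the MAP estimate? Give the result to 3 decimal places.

Mode = (α−1)/β = 53.0/11.4 = 4.649.
Mean = α/β = 54.0/11.4 = 4.737.
Difference = 4.737 − 4.649 = 0.088.
Mean > mode: the posterior has a right tail.

0.088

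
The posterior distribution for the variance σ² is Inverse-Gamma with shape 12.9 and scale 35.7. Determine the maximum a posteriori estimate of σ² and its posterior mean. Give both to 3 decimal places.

Mode = β/(α+1) = 35.7/13.9 = 2.568.
Mean = β/(α−1) = 35.7/11.9 = 3.000.
The posterior is right-skewed, so the mean exceeds the mode.

MAP: 2.568. Posterior mean: 3.000.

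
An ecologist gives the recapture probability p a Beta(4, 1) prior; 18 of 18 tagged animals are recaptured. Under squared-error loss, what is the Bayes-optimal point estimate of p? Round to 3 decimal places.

Posterior: Beta(4+18, 1+0) = Beta(22, 1).
Since β = 1 ≤ 1 and α > 1, the Beta density is monotone increasing on [0,1]; the mode is at 1.
Mean = 22/(22+1) = 0.957.
Squared-error loss ⇒ the optimal estimator is the posterior mean.

0.957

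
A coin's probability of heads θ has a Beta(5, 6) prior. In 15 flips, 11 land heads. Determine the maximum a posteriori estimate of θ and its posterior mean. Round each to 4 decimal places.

Posterior: Beta(5+11, 6+4) = Beta(16, 10).
Mode = (16−1)/(16+10−2) = 15/24 = 0.6250.
Mean = 16/(16+10) = 16/26 = 0.6154.
Left-skewed posterior ⇒ mean < mode.

maximum a posteriori estimate = 0.6250, posterior mean = 0.6154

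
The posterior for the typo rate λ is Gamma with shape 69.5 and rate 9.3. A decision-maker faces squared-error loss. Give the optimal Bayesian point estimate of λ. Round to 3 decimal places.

Mode = (α−1)/β = 68.5/9.3 = 7.366.
Mean = α/β = 69.5/9.3 = 7.473.
Squared-error loss ⇒ the optimal estimator is the posterior mean.

7.473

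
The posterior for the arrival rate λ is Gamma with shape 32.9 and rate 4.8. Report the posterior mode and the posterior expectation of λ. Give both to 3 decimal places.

MAP = 6.646, posterior mean = 6.854

Mode = (α−1)/β = 31.9/4.8 = 6.646.
Mean = α/β = 32.9/4.8 = 6.854.
The posterior is right-skewed, so the mean exceeds the mode.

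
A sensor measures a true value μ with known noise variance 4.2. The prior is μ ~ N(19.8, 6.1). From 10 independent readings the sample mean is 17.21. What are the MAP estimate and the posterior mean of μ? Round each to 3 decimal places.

MAP estimate = 17.377, posterior mean = 17.377

Posterior for μ is Normal. Precision-weighted mean: (1/6.1·19.8 + 10/4.2·17.21) / (1/6.1 + 10/4.2) = 17.377.
A Normal posterior is symmetric, so mode = mean.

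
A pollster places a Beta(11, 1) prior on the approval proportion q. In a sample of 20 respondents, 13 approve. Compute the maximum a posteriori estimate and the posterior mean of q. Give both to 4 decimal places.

Posterior: Beta(11+13, 1+7) = Beta(24, 8).
Mode = (24−1)/(24+8−2) = 23/30 = 0.7667.
Mean = 24/(24+8) = 24/32 = 0.7500.

maximum a posteriori estimate = 0.7667, posterior mean = 0.7500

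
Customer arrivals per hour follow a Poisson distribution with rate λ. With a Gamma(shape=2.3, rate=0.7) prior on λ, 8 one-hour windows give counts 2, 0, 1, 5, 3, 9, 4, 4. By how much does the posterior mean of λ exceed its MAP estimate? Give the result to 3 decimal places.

0.115

Σ counts = 28. Posterior: Gamma(shape = 2.3+28 = 30.3, rate = 0.7+8 = 8.7).
Mode = (α−1)/β = 29.3/8.7 = 3.368.
Mean = α/β = 30.3/8.7 = 3.483.
Difference = 3.483 − 3.368 = 0.115.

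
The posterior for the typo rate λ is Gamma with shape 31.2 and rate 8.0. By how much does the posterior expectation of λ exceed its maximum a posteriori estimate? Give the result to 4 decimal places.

Mode = (α−1)/β = 30.2/8.0 = 3.7750.
Mean = α/β = 31.2/8.0 = 3.9000.
Difference = 3.9000 − 3.7750 = 0.1250.

0.1250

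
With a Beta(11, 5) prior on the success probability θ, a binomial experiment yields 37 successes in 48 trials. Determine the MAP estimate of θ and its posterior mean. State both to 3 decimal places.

Posterior: Beta(11+37, 5+11) = Beta(48, 16).
Mode = (48−1)/(48+16−2) = 47/62 = 0.758.
Mean = 48/(48+16) = 48/64 = 0.750.

MAP = 0.758; posterior mean = 0.750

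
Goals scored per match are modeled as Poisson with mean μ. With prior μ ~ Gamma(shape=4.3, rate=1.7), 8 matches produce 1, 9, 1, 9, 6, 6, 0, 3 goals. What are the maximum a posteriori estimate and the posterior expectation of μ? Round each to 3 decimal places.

Σ counts = 35. Posterior: Gamma(shape = 4.3+35 = 39.3, rate = 1.7+8 = 9.7).
Mode = (α−1)/β = 38.3/9.7 = 3.948.
Mean = α/β = 39.3/9.7 = 4.052.

μ_MAP = 3.948, E[μ|data] = 4.052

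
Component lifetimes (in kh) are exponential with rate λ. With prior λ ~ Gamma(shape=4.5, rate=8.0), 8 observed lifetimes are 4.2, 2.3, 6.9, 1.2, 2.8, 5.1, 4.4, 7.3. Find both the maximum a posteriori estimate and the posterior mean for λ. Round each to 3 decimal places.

Σ times = 34.2. Posterior: Gamma(shape = 4.5+8 = 12.5, rate = 8.0+34.2 = 42.2).
Mode = (α−1)/β = 11.5/42.2 = 0.273.
Mean = α/β = 12.5/42.2 = 0.296.

MAP: 0.273. Posterior mean: 0.296.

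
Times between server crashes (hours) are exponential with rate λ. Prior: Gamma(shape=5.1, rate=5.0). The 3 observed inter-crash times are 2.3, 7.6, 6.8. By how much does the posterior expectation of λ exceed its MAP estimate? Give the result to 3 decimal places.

0.046

Σ times = 16.7. Posterior: Gamma(shape = 5.1+3 = 8.1, rate = 5.0+16.7 = 21.7).
Mode = (α−1)/β = 7.1/21.7 = 0.327.
Mean = α/β = 8.1/21.7 = 0.373.
Difference = 0.373 − 0.327 = 0.046.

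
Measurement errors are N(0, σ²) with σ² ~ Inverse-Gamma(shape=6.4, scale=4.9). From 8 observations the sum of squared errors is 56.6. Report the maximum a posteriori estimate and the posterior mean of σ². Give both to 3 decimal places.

MAP = 2.912; posterior mean = 3.532

Posterior: Inverse-Gamma(shape = 6.4+8/2 = 10.4, scale = 4.9+56.6/2 = 33.2).
Mode = β/(α+1) = 33.2/11.4 = 2.912.
Mean = β/(α−1) = 33.2/9.4 = 3.532.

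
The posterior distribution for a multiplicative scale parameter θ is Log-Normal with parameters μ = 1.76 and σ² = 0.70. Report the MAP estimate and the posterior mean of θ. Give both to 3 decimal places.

MAP: 2.886. Posterior mean: 8.248.

Mode = exp(μ − σ²) = exp(1.06) = 2.886.
Mean = exp(μ + σ²/2) = exp(2.110) = 8.248.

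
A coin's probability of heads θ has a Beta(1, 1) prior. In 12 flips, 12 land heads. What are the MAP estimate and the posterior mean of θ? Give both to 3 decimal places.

Posterior: Beta(1+12, 1+0) = Beta(13, 1).
Since β = 1 ≤ 1 and α > 1, the Beta density is monotone increasing on [0,1]; the mode is at 1.
Mean = 13/(13+1) = 0.929.

MAP = 1.000; posterior mean = 0.929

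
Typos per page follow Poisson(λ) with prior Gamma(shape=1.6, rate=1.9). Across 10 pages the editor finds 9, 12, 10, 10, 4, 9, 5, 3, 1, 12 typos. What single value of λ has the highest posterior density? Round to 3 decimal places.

6.353

Σ counts = 75. Posterior: Gamma(shape = 1.6+75 = 76.6, rate = 1.9+10 = 11.9).
Mode = (α−1)/β = 75.6/11.9 = 6.353.
Mean = α/β = 76.6/11.9 = 6.437.
This is the posterior mode — the MAP estimate.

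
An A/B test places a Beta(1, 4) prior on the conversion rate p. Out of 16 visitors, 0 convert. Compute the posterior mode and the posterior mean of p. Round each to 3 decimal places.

MAP: 0.000. Posterior mean: 0.048.

Posterior: Beta(1+0, 4+16) = Beta(1, 20).
Since α = 1 ≤ 1 and β > 1, the Beta density is monotone decreasing on [0,1]; the mode is at 0.
Mean = 1/(1+20) = 0.048.
The posterior is right-skewed, so the mean exceeds the mode.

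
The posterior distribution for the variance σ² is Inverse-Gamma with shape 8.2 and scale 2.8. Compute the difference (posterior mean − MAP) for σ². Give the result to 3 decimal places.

0.085

Mode = β/(α+1) = 2.8/9.2 = 0.304.
Mean = β/(α−1) = 2.8/7.2 = 0.389.
Difference = 0.389 − 0.304 = 0.085.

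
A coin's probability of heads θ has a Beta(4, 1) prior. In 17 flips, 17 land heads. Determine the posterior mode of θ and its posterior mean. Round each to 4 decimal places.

Posterior: Beta(4+17, 1+0) = Beta(21, 1).
Since β = 1 ≤ 1 and α > 1, the Beta density is monotone increasing on [0,1]; the mode is at 1.
Mean = 21/(21+1) = 0.9545.
The mean is pulled below the mode by the posterior's left skew.

θ_MAP = 1.0000, E[θ|data] = 0.9545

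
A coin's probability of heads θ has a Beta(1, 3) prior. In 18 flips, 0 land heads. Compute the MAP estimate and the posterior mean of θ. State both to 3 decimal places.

Posterior: Beta(1+0, 3+18) = Beta(1, 21).
Since α = 1 ≤ 1 and β > 1, the Beta density is monotone decreasing on [0,1]; the mode is at 0.
Mean = 1/(1+21) = 0.045.
Right-skewed posterior ⇒ mode < mean.

MAP = 0.000, posterior mean = 0.045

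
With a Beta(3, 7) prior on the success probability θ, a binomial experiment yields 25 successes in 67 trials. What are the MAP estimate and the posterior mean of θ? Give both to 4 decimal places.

Posterior: Beta(3+25, 7+42) = Beta(28, 49).
Mode = (28−1)/(28+49−2) = 27/75 = 0.3600.
Mean = 28/(28+49) = 28/77 = 0.3636.
Mean > mode: the posterior has a right tail.

MAP: 0.3600. Posterior mean: 0.3636.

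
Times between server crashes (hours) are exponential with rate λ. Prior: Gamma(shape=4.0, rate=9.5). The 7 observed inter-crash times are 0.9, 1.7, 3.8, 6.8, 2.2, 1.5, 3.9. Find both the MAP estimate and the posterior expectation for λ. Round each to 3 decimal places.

MAP: 0.330. Posterior mean: 0.363.

Σ times = 20.8. Posterior: Gamma(shape = 4.0+7 = 11.0, rate = 9.5+20.8 = 30.3).
Mode = (α−1)/β = 10.0/30.3 = 0.330.
Mean = α/β = 11.0/30.3 = 0.363.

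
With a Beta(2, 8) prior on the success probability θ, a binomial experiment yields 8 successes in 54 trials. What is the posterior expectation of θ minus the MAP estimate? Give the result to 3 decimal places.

Posterior: Beta(2+8, 8+46) = Beta(10, 54).
Mode = (10−1)/(10+54−2) = 9/62 = 0.145.
Mean = 10/(10+54) = 10/64 = 0.156.
Difference = 0.156 − 0.145 = 0.011.

0.011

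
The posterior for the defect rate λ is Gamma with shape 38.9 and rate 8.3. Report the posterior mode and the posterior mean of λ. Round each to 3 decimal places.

λ_MAP = 4.566, E[λ|data] = 4.687

Mode = (α−1)/β = 37.9/8.3 = 4.566.
Mean = α/β = 38.9/8.3 = 4.687.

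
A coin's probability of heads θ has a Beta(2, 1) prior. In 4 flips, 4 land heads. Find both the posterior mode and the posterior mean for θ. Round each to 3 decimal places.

Posterior: Beta(2+4, 1+0) = Beta(6, 1).
Since β = 1 ≤ 1 and α > 1, the Beta density is monotone increasing on [0,1]; the mode is at 1.
Mean = 6/(6+1) = 0.857.
The posterior is left-skewed, so the mode exceeds the mean.

MAP: 1.000. Posterior mean: 0.857.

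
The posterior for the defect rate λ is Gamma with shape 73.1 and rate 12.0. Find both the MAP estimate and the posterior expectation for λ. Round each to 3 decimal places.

Mode = (α−1)/β = 72.1/12.0 = 6.008.
Mean = α/β = 73.1/12.0 = 6.092.

MAP = 6.008, posterior mean = 6.092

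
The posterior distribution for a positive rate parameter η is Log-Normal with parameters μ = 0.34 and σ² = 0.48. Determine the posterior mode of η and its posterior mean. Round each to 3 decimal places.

MAP = 0.869, posterior mean = 1.786

Mode = exp(μ − σ²) = exp(-0.14) = 0.869.
Mean = exp(μ + σ²/2) = exp(0.580) = 1.786.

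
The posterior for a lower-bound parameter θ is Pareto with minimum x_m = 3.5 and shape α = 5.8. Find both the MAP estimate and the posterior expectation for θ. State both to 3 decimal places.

MAP estimate = 3.500, posterior expectation = 4.229

The Pareto density is strictly decreasing on [x_m, ∞), so the mode is x_m = 3.500.
Mean = α·x_m/(α−1) = 5.8·3.5/4.8 = 4.229.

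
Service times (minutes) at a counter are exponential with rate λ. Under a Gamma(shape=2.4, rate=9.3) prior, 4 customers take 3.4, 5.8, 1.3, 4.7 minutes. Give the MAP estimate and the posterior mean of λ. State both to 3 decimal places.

MAP estimate = 0.220, posterior mean = 0.261

Σ times = 15.2. Posterior: Gamma(shape = 2.4+4 = 6.4, rate = 9.3+15.2 = 24.5).
Mode = (α−1)/β = 5.4/24.5 = 0.220.
Mean = α/β = 6.4/24.5 = 0.261.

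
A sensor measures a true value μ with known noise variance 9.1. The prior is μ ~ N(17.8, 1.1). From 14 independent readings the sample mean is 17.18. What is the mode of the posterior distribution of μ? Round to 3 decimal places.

17.410

Posterior for μ is Normal. Precision-weighted mean: (1/1.1·17.8 + 14/9.1·17.18) / (1/1.1 + 14/9.1) = 17.410.
A Normal posterior is symmetric, so mode = mean.
This is the posterior mode — the MAP estimate.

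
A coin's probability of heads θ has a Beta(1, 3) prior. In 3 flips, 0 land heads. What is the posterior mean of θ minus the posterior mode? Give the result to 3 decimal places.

Posterior: Beta(1+0, 3+3) = Beta(1, 6).
Since α = 1 ≤ 1 and β > 1, the Beta density is monotone decreasing on [0,1]; the mode is at 0.
Mean = 1/(1+6) = 0.143.
Difference = 0.143 − 0.000 = 0.143.

0.143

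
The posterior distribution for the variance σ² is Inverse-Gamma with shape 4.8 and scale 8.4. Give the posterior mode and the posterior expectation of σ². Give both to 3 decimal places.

Mode = β/(α+1) = 8.4/5.8 = 1.448.
Mean = β/(α−1) = 8.4/3.8 = 2.211.

MAP: 1.448. Posterior mean: 2.211.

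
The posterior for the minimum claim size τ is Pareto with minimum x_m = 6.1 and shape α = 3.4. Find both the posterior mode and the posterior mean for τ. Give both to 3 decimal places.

MAP: 6.100. Posterior mean: 8.642.

The Pareto density is strictly decreasing on [x_m, ∞), so the mode is x_m = 6.100.
Mean = α·x_m/(α−1) = 3.4·6.1/2.4 = 8.642.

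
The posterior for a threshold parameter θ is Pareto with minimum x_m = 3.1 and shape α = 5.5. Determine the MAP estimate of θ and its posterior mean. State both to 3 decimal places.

The Pareto density is strictly decreasing on [x_m, ∞), so the mode is x_m = 3.100.
Mean = α·x_m/(α−1) = 5.5·3.1/4.5 = 3.789.
The posterior is right-skewed, so the mean exceeds the mode.

MAP estimate = 3.100, posterior mean = 3.789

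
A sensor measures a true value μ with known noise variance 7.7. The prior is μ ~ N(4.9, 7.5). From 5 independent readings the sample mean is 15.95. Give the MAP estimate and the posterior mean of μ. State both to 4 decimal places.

Posterior for μ is Normal. Precision-weighted mean: (1/7.5·4.9 + 5/7.7·15.95) / (1/7.5 + 5/7.7) = 14.0676.
A Normal posterior is symmetric, so mode = mean.

MAP estimate = 14.0676, posterior mean = 14.0676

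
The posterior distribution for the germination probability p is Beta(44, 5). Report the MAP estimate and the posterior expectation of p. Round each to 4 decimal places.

Mode = (44−1)/(44+5−2) = 43/47 = 0.9149.
Mean = 44/(44+5) = 44/49 = 0.8980.

MAP = 0.9149, posterior mean = 0.8980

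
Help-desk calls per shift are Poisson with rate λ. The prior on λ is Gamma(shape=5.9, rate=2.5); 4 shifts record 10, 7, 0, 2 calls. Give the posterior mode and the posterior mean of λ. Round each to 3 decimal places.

Σ counts = 19. Posterior: Gamma(shape = 5.9+19 = 24.9, rate = 2.5+4 = 6.5).
Mode = (α−1)/β = 23.9/6.5 = 3.677.
Mean = α/β = 24.9/6.5 = 3.831.
The mean is pulled above the mode by the posterior's right skew.

λ_MAP = 3.677, E[λ|data] = 3.831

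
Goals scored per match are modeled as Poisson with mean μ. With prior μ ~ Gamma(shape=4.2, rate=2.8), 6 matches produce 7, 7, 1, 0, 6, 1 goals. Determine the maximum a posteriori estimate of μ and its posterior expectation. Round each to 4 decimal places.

maximum a posteriori estimate = 2.8636, posterior expectation = 2.9773

Σ counts = 22. Posterior: Gamma(shape = 4.2+22 = 26.2, rate = 2.8+6 = 8.8).
Mode = (α−1)/β = 25.2/8.8 = 2.8636.
Mean = α/β = 26.2/8.8 = 2.9773.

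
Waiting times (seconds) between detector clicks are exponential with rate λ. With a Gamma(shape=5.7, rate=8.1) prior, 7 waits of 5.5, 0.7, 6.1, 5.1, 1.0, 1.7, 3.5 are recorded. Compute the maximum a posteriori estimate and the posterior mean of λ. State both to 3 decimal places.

MAP: 0.369. Posterior mean: 0.401.

Σ times = 23.6. Posterior: Gamma(shape = 5.7+7 = 12.7, rate = 8.1+23.6 = 31.7).
Mode = (α−1)/β = 11.7/31.7 = 0.369.
Mean = α/β = 12.7/31.7 = 0.401.
The posterior is right-skewed, so the mean exceeds the mode.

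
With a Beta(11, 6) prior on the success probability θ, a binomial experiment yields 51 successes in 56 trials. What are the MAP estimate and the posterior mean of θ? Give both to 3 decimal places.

θ_MAP = 0.859, E[θ|data] = 0.849

Posterior: Beta(11+51, 6+5) = Beta(62, 11).
Mode = (62−1)/(62+11−2) = 61/71 = 0.859.
Mean = 62/(62+11) = 62/73 = 0.849.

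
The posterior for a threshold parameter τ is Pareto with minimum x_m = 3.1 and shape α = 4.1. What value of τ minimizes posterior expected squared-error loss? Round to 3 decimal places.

4.100

The Pareto density is strictly decreasing on [x_m, ∞), so the mode is x_m = 3.100.
Mean = α·x_m/(α−1) = 4.1·3.1/3.1 = 4.100.
Squared-error loss ⇒ the optimal estimator is the posterior mean.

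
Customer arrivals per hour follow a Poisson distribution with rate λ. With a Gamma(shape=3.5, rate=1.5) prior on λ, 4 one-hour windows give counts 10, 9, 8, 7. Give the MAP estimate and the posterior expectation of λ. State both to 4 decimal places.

MAP: 6.6364. Posterior mean: 6.8182.

Σ counts = 34. Posterior: Gamma(shape = 3.5+34 = 37.5, rate = 1.5+4 = 5.5).
Mode = (α−1)/β = 36.5/5.5 = 6.6364.
Mean = α/β = 37.5/5.5 = 6.8182.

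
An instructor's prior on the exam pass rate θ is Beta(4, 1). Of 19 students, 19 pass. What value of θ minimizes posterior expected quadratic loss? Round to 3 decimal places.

0.958

Posterior: Beta(4+19, 1+0) = Beta(23, 1).
Since β = 1 ≤ 1 and α > 1, the Beta density is monotone increasing on [0,1]; the mode is at 1.
Mean = 23/(23+1) = 0.958.
Quadratic loss ⇒ the optimal estimator is the posterior mean.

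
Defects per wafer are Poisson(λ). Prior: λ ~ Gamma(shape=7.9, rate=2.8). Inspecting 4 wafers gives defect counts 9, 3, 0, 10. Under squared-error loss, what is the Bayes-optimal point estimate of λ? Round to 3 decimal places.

Σ counts = 22. Posterior: Gamma(shape = 7.9+22 = 29.9, rate = 2.8+4 = 6.8).
Mode = (α−1)/β = 28.9/6.8 = 4.250.
Mean = α/β = 29.9/6.8 = 4.397.
Squared-error loss ⇒ the optimal estimator is the posterior mean.

4.397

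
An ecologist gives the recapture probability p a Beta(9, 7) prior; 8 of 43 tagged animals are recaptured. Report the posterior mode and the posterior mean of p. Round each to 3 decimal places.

Posterior: Beta(9+8, 7+35) = Beta(17, 42).
Mode = (17−1)/(17+42−2) = 16/57 = 0.281.
Mean = 17/(17+42) = 17/59 = 0.288.
The mean is pulled above the mode by the posterior's right skew.

MAP = 0.281, posterior mean = 0.288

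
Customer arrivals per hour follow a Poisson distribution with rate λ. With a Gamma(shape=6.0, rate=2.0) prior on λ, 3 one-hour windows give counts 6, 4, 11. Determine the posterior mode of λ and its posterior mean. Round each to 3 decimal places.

MAP: 5.200. Posterior mean: 5.400.

Σ counts = 21. Posterior: Gamma(shape = 6.0+21 = 27.0, rate = 2.0+3 = 5.0).
Mode = (α−1)/β = 26.0/5.0 = 5.200.
Mean = α/β = 27.0/5.0 = 5.400.
Mean > mode: the posterior has a right tail.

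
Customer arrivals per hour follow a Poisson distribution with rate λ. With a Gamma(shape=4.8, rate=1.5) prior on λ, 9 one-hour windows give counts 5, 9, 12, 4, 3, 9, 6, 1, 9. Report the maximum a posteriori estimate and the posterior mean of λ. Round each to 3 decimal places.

λ_MAP = 5.886, E[λ|data] = 5.981

Σ counts = 58. Posterior: Gamma(shape = 4.8+58 = 62.8, rate = 1.5+9 = 10.5).
Mode = (α−1)/β = 61.8/10.5 = 5.886.
Mean = α/β = 62.8/10.5 = 5.981.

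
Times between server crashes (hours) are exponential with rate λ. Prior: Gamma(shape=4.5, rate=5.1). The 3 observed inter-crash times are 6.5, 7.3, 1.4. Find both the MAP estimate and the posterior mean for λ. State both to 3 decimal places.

Σ times = 15.2. Posterior: Gamma(shape = 4.5+3 = 7.5, rate = 5.1+15.2 = 20.3).
Mode = (α−1)/β = 6.5/20.3 = 0.320.
Mean = α/β = 7.5/20.3 = 0.369.

MAP = 0.320; posterior mean = 0.369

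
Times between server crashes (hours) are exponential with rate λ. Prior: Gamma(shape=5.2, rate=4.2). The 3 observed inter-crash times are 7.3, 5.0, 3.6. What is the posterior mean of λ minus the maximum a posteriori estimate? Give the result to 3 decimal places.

Σ times = 15.9. Posterior: Gamma(shape = 5.2+3 = 8.2, rate = 4.2+15.9 = 20.1).
Mode = (α−1)/β = 7.2/20.1 = 0.358.
Mean = α/β = 8.2/20.1 = 0.408.
Difference = 0.408 − 0.358 = 0.050.

0.050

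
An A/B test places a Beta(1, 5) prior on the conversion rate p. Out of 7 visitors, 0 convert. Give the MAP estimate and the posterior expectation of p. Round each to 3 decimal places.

MAP estimate = 0.000, posterior expectation = 0.077

Posterior: Beta(1+0, 5+7) = Beta(1, 12).
Since α = 1 ≤ 1 and β > 1, the Beta density is monotone decreasing on [0,1]; the mode is at 0.
Mean = 1/(1+12) = 0.077.
The posterior is right-skewed, so the mean exceeds the mode.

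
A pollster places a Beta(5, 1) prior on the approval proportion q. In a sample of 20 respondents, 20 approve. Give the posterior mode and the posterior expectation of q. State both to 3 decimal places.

Posterior: Beta(5+20, 1+0) = Beta(25, 1).
Since β = 1 ≤ 1 and α > 1, the Beta density is monotone increasing on [0,1]; the mode is at 1.
Mean = 25/(25+1) = 0.962.

MAP = 1.000, posterior mean = 0.962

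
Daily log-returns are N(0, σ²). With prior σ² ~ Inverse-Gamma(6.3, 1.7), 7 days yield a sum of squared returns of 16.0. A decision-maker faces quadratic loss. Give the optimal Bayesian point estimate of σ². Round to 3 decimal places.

Posterior: Inverse-Gamma(shape = 6.3+7/2 = 9.8, scale = 1.7+16.0/2 = 9.7).
Mode = β/(α+1) = 9.7/10.8 = 0.898.
Mean = β/(α−1) = 9.7/8.8 = 1.102.
Quadratic loss ⇒ the optimal estimator is the posterior mean.

1.102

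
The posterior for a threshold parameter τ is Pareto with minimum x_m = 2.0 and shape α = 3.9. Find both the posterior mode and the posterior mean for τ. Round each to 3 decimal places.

The Pareto density is strictly decreasing on [x_m, ∞), so the mode is x_m = 2.000.
Mean = α·x_m/(α−1) = 3.9·2.0/2.9 = 2.690.
The mean is pulled above the mode by the posterior's right skew.

MAP: 2.000. Posterior mean: 2.690.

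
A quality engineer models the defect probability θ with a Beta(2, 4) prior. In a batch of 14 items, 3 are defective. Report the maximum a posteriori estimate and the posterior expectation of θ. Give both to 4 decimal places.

Posterior: Beta(2+3, 4+11) = Beta(5, 15).
Mode = (5−1)/(5+15−2) = 4/18 = 0.2222.
Mean = 5/(5+15) = 5/20 = 0.2500.
Mean > mode: the posterior has a right tail.

MAP = 0.2222, posterior mean = 0.2500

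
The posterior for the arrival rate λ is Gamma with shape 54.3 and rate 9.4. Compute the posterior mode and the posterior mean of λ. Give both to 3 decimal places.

posterior mode = 5.670, posterior mean = 5.777

Mode = (α−1)/β = 53.3/9.4 = 5.670.
Mean = α/β = 54.3/9.4 = 5.777.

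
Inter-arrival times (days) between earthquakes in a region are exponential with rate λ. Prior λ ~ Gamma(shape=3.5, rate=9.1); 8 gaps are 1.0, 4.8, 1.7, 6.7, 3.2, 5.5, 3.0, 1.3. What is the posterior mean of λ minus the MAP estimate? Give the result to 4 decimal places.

0.0275

Σ times = 27.2. Posterior: Gamma(shape = 3.5+8 = 11.5, rate = 9.1+27.2 = 36.3).
Mode = (α−1)/β = 10.5/36.3 = 0.2893.
Mean = α/β = 11.5/36.3 = 0.3168.
Difference = 0.3168 − 0.2893 = 0.0275.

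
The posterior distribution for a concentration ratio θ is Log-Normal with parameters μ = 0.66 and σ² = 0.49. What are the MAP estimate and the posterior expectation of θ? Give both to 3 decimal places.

θ_MAP = 1.185, E[θ|data] = 2.472

Mode = exp(μ − σ²) = exp(0.17) = 1.185.
Mean = exp(μ + σ²/2) = exp(0.905) = 2.472.
The mean is pulled above the mode by the posterior's right skew.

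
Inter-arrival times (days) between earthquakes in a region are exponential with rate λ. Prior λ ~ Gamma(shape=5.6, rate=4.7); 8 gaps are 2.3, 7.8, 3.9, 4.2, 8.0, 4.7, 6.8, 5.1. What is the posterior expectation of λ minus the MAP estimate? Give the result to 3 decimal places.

Σ times = 42.8. Posterior: Gamma(shape = 5.6+8 = 13.6, rate = 4.7+42.8 = 47.5).
Mode = (α−1)/β = 12.6/47.5 = 0.265.
Mean = α/β = 13.6/47.5 = 0.286.
Difference = 0.286 − 0.265 = 0.021.

0.021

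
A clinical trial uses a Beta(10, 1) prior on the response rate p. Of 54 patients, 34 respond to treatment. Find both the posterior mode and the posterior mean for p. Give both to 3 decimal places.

Posterior: Beta(10+34, 1+20) = Beta(44, 21).
Mode = (44−1)/(44+21−2) = 43/63 = 0.683.
Mean = 44/(44+21) = 44/65 = 0.677.

posterior mode = 0.683, posterior mean = 0.677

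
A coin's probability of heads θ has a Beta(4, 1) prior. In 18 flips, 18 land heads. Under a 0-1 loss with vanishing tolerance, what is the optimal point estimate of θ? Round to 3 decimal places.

1.000

Posterior: Beta(4+18, 1+0) = Beta(22, 1).
Since β = 1 ≤ 1 and α > 1, the Beta density is monotone increasing on [0,1]; the mode is at 1.
Mean = 22/(22+1) = 0.957.
This is the posterior mode — the MAP estimate.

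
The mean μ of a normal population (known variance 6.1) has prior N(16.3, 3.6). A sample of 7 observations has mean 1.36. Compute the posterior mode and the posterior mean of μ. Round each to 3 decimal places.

μ_MAP = 4.272, E[μ|data] = 4.272

Posterior for μ is Normal. Precision-weighted mean: (1/3.6·16.3 + 7/6.1·1.36) / (1/3.6 + 7/6.1) = 4.272.
A Normal posterior is symmetric, so mode = mean.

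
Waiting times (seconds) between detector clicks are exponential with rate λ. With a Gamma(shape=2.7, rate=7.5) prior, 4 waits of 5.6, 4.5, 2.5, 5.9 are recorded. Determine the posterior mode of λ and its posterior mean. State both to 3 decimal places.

Σ times = 18.5. Posterior: Gamma(shape = 2.7+4 = 6.7, rate = 7.5+18.5 = 26.0).
Mode = (α−1)/β = 5.7/26.0 = 0.219.
Mean = α/β = 6.7/26.0 = 0.258.

MAP = 0.219; posterior mean = 0.258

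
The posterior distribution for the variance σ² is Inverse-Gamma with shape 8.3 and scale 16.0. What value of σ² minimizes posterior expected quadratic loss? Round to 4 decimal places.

Mode = β/(α+1) = 16.0/9.3 = 1.7204.
Mean = β/(α−1) = 16.0/7.3 = 2.1918.
Quadratic loss ⇒ the optimal estimator is the posterior mean.

2.1918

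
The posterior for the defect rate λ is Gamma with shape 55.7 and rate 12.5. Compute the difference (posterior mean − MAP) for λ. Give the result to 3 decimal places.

0.080

Mode = (α−1)/β = 54.7/12.5 = 4.376.
Mean = α/β = 55.7/12.5 = 4.456.
Difference = 4.456 − 4.376 = 0.080.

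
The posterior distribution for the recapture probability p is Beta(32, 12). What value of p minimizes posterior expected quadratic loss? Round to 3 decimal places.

Mode = (32−1)/(32+12−2) = 31/42 = 0.738.
Mean = 32/(32+12) = 32/44 = 0.727.
Quadratic loss ⇒ the optimal estimator is the posterior mean.

0.727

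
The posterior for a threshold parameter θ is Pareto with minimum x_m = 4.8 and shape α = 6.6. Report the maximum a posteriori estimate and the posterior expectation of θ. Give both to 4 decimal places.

The Pareto density is strictly decreasing on [x_m, ∞), so the mode is x_m = 4.8000.
Mean = α·x_m/(α−1) = 6.6·4.8/5.6 = 5.6571.
Right-skewed posterior ⇒ mode < mean.

MAP = 4.8000; posterior mean = 5.6571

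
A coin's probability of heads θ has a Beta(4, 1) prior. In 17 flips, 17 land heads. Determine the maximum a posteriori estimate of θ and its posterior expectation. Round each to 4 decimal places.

maximum a posteriori estimate = 1.0000, posterior expectation = 0.9545

Posterior: Beta(4+17, 1+0) = Beta(21, 1).
Since β = 1 ≤ 1 and α > 1, the Beta density is monotone increasing on [0,1]; the mode is at 1.
Mean = 21/(21+1) = 0.9545.
The mean is pulled below the mode by the posterior's left skew.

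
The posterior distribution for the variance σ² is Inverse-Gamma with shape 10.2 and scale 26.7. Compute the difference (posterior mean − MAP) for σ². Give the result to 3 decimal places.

Mode = β/(α+1) = 26.7/11.2 = 2.384.
Mean = β/(α−1) = 26.7/9.2 = 2.902.
Difference = 2.902 − 2.384 = 0.518.
Right-skewed posterior ⇒ mode < mean.

0.518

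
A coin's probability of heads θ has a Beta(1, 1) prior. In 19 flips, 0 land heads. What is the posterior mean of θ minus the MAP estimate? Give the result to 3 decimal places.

Posterior: Beta(1+0, 1+19) = Beta(1, 20).
Since α = 1 ≤ 1 and β > 1, the Beta density is monotone decreasing on [0,1]; the mode is at 0.
Mean = 1/(1+20) = 0.048.
Difference = 0.048 − 0.000 = 0.048.

0.048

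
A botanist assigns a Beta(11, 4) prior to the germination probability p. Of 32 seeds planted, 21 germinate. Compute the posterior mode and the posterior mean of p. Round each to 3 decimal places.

Posterior: Beta(11+21, 4+11) = Beta(32, 15).
Mode = (32−1)/(32+15−2) = 31/45 = 0.689.
Mean = 32/(32+15) = 32/47 = 0.681.

MAP = 0.689; posterior mean = 0.681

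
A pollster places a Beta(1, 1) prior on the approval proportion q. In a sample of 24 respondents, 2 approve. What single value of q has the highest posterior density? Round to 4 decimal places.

0.0833

Posterior: Beta(1+2, 1+22) = Beta(3, 23).
Mode = (3−1)/(3+23−2) = 2/24 = 0.0833.
With a flat prior the MAP equals the MLE, 2/24.
Mean = 3/(3+23) = 3/26 = 0.1154.
This is the posterior mode — the MAP estimate.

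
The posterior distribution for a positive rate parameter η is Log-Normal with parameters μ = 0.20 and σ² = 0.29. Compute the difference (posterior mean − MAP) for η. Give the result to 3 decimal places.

0.498

Mode = exp(μ − σ²) = exp(-0.09) = 0.914.
Mean = exp(μ + σ²/2) = exp(0.345) = 1.412.
Difference = 1.412 − 0.914 = 0.498.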